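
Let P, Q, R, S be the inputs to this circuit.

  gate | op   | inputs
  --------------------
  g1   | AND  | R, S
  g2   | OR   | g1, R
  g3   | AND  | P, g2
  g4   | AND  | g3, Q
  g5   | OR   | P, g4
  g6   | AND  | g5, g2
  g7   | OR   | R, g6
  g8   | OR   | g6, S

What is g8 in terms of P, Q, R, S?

g1 = R AND S
g2 = g1 OR R = (R AND S) OR R
g3 = P AND g2 = P AND ((R AND S) OR R)
g4 = g3 AND Q = (P AND ((R AND S) OR R)) AND Q
g5 = P OR g4 = P OR ((P AND ((R AND S) OR R)) AND Q)
g6 = g5 AND g2 = (P OR ((P AND ((R AND S) OR R)) AND Q)) AND ((R AND S) OR R)
g8 = g6 OR S = ((P OR ((P AND ((R AND S) OR R)) AND Q)) AND ((R AND S) OR R)) OR S

((P OR ((P AND ((R AND S) OR R)) AND Q)) AND ((R AND S) OR R)) OR S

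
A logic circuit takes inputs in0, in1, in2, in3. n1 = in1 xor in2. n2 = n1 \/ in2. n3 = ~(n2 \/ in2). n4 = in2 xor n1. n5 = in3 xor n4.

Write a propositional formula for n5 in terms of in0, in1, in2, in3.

n1 = in1 xor in2
n4 = in2 xor n1 = in2 xor (in1 xor in2)
n5 = in3 xor n4 = in3 xor (in2 xor (in1 xor in2))

in3 xor (in2 xor (in1 xor in2))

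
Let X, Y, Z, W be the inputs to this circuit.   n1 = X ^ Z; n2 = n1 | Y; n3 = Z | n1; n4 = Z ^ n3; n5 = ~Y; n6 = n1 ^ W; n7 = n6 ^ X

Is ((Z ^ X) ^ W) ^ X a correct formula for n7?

n1 = X ^ Z
n6 = n1 ^ W = (X ^ Z) ^ W
n7 = n6 ^ X = ((X ^ Z) ^ W) ^ X
At X=0, Y=0, Z=0, W=0: circuit gives 0, formula gives 0.
At X=0, Y=0, Z=0, W=1: circuit gives 1, formula gives 1.
Agrees on all 16 inputs.

Yes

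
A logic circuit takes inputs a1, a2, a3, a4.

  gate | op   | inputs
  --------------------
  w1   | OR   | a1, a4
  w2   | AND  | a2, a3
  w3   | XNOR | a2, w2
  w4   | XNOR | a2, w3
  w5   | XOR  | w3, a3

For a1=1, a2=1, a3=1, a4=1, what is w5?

w2 = 1 AND 1 = 1
w3 = 1 XNOR 1 = 1
w5 = 1 XOR 1 = 0

0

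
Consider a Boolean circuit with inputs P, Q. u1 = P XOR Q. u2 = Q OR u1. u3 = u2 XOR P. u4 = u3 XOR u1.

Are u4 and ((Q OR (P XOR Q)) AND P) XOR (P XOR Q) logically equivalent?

u1 = P XOR Q
u2 = Q OR u1 = Q OR (P XOR Q)
u3 = u2 XOR P = (Q OR (P XOR Q)) XOR P
u4 = u3 XOR u1 = ((Q OR (P XOR Q)) XOR P) XOR (P XOR Q)
At P=0, Q=1: circuit gives 0, formula gives 1.

No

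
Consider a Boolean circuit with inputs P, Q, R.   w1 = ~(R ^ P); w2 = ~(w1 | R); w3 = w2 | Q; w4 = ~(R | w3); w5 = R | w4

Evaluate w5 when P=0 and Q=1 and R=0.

0

w1 = ~(0 ^ 0) = 1
w2 = ~(1 | 0) = 0
w3 = 0 | 1 = 1
w4 = ~(0 | 1) = 0
w5 = 0 | 0 = 0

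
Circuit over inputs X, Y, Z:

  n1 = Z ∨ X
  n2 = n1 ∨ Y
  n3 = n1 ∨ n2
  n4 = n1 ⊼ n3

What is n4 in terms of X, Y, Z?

n1 = Z ∨ X
n2 = n1 ∨ Y = (Z ∨ X) ∨ Y
n3 = n1 ∨ n2 = (Z ∨ X) ∨ ((Z ∨ X) ∨ Y)
n4 = n1 ⊼ n3 = (Z ∨ X) ⊼ ((Z ∨ X) ∨ ((Z ∨ X) ∨ Y))

(Z ∨ X) ⊼ ((Z ∨ X) ∨ ((Z ∨ X) ∨ Y))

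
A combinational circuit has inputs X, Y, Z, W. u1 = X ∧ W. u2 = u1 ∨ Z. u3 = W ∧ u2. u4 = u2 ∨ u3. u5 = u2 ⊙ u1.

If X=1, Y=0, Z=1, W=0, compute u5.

0

u1 = 1 ∧ 0 = 0
u2 = 0 ∨ 1 = 1
u5 = 1 ⊙ 0 = 0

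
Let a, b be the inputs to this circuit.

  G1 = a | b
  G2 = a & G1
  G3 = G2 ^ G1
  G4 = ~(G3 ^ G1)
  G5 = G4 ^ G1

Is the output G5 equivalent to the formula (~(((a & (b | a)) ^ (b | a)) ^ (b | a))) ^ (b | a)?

Yes

G1 = a | b
G2 = a & G1 = a & (a | b)
G3 = G2 ^ G1 = (a & (a | b)) ^ (a | b)
G4 = ~(G3 ^ G1) = ~(((a & (a | b)) ^ (a | b)) ^ (a | b))
G5 = G4 ^ G1 = (~(((a & (a | b)) ^ (a | b)) ^ (a | b))) ^ (a | b)
At a=0, b=1: circuit gives 0, formula gives 0.
At a=0, b=0: circuit gives 1, formula gives 1.
Agrees on all 4 inputs.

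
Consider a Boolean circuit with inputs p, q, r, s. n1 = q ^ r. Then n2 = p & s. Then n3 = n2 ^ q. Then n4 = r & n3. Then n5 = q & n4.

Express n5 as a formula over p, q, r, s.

q & (r & ((p & s) ^ q))

n2 = p & s
n3 = n2 ^ q = (p & s) ^ q
n4 = r & n3 = r & ((p & s) ^ q)
n5 = q & n4 = q & (r & ((p & s) ^ q))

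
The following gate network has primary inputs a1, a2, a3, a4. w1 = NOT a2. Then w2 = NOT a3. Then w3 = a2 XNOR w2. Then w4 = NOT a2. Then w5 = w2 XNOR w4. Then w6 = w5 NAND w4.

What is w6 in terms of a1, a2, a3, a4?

w2 = NOT a3
w4 = NOT a2
w5 = w2 XNOR w4 = NOT a3 XNOR NOT a2
w6 = w5 NAND w4 = (NOT a3 XNOR NOT a2) NAND NOT a2

(NOT a3 XNOR NOT a2) NAND NOT a2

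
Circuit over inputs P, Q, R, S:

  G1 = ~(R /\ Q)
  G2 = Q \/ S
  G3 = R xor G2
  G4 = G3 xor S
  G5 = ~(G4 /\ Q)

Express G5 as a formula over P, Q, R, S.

~(((R xor (Q \/ S)) xor S) /\ Q)

G2 = Q \/ S
G3 = R xor G2 = R xor (Q \/ S)
G4 = G3 xor S = (R xor (Q \/ S)) xor S
G5 = ~(G4 /\ Q) = ~(((R xor (Q \/ S)) xor S) /\ Q)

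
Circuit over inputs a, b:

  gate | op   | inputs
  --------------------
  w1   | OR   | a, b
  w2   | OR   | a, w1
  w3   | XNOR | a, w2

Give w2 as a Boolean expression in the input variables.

w1 = a OR b
w2 = a OR w1 = a OR (a OR b)

a OR (a OR b)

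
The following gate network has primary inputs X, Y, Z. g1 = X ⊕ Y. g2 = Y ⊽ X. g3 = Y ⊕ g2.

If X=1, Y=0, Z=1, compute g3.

g2 = 0 ⊽ 1 = 0
g3 = 0 ⊕ 0 = 0

0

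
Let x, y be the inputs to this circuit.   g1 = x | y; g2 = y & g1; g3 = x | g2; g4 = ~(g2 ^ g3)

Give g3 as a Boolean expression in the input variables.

g1 = x | y
g2 = y & g1 = y & (x | y)
g3 = x | g2 = x | (y & (x | y))

x | (y & (x | y))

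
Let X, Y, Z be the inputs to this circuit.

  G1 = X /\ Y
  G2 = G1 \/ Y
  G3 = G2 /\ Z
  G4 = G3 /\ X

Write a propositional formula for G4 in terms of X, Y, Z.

G1 = X /\ Y
G2 = G1 \/ Y = (X /\ Y) \/ Y
G3 = G2 /\ Z = ((X /\ Y) \/ Y) /\ Z
G4 = G3 /\ X = (((X /\ Y) \/ Y) /\ Z) /\ X

(((X /\ Y) \/ Y) /\ Z) /\ X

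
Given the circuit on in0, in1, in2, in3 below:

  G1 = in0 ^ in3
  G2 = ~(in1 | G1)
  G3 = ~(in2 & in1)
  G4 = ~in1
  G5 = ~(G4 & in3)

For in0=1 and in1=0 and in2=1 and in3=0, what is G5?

G4 = ~0 = 1
G5 = ~(1 & 0) = 1

1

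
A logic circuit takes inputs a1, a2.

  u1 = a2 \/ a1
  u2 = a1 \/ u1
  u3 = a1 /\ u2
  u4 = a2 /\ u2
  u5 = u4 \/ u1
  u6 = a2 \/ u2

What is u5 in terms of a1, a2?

u1 = a2 \/ a1
u2 = a1 \/ u1 = a1 \/ (a2 \/ a1)
u4 = a2 /\ u2 = a2 /\ (a1 \/ (a2 \/ a1))
u5 = u4 \/ u1 = (a2 /\ (a1 \/ (a2 \/ a1))) \/ (a2 \/ a1)

(a2 /\ (a1 \/ (a2 \/ a1))) \/ (a2 \/ a1)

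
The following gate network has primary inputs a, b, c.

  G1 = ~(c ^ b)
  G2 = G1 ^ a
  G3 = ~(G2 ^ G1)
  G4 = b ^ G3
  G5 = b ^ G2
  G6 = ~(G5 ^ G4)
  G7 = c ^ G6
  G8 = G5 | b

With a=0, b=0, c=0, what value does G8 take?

1

G1 = ~(0 ^ 0) = 1
G2 = 1 ^ 0 = 1
G5 = 0 ^ 1 = 1
G8 = 1 | 0 = 1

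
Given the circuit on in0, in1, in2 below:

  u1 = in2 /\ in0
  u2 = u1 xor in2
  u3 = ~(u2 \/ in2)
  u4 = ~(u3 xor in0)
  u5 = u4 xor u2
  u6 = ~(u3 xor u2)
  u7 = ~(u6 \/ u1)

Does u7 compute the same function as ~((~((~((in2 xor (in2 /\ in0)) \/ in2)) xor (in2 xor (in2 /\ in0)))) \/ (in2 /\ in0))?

u1 = in2 /\ in0
u2 = u1 xor in2 = (in2 /\ in0) xor in2
u3 = ~(u2 \/ in2) = ~(((in2 /\ in0) xor in2) \/ in2)
u6 = ~(u3 xor u2) = ~((~(((in2 /\ in0) xor in2) \/ in2)) xor ((in2 /\ in0) xor in2))
u7 = ~(u6 \/ u1) = ~((~((~(((in2 /\ in0) xor in2) \/ in2)) xor ((in2 /\ in0) xor in2))) \/ (in2 /\ in0))
At in0=1, in1=0, in2=1: circuit gives 0, formula gives 0.
At in0=0, in1=0, in2=0: circuit gives 1, formula gives 1.
Agrees on all 8 inputs.

Yes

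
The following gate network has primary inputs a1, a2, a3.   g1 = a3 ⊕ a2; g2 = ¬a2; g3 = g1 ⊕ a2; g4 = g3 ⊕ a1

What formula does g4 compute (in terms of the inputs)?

g1 = a3 ⊕ a2
g3 = g1 ⊕ a2 = (a3 ⊕ a2) ⊕ a2
g4 = g3 ⊕ a1 = ((a3 ⊕ a2) ⊕ a2) ⊕ a1

((a3 ⊕ a2) ⊕ a2) ⊕ a1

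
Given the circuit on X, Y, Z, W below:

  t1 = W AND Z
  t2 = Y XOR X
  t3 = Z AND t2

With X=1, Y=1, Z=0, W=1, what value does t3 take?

0

t2 = 1 XOR 1 = 0
t3 = 0 AND 0 = 0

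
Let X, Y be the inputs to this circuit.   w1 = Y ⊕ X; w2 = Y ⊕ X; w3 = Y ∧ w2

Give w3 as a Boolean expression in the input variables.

Y ∧ (Y ⊕ X)

w2 = Y ⊕ X
w3 = Y ∧ w2 = Y ∧ (Y ⊕ X)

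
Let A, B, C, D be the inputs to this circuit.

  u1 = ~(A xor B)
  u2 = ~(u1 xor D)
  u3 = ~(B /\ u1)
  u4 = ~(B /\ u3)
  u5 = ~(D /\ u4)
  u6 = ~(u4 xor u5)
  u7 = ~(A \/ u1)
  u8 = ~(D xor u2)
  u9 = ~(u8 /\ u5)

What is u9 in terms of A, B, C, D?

~((~(D xor (~((~(A xor B)) xor D)))) /\ (~(D /\ (~(B /\ (~(B /\ (~(A xor B)))))))))

u1 = ~(A xor B)
u2 = ~(u1 xor D) = ~((~(A xor B)) xor D)
u3 = ~(B /\ u1) = ~(B /\ (~(A xor B)))
u4 = ~(B /\ u3) = ~(B /\ (~(B /\ (~(A xor B)))))
u5 = ~(D /\ u4) = ~(D /\ (~(B /\ (~(B /\ (~(A xor B)))))))
u8 = ~(D xor u2) = ~(D xor (~((~(A xor B)) xor D)))
u9 = ~(u8 /\ u5) = ~((~(D xor (~((~(A xor B)) xor D)))) /\ (~(D /\ (~(B /\ (~(B /\ (~(A xor B)))))))))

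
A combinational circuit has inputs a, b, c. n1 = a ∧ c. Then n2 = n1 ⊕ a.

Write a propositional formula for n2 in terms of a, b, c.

(a ∧ c) ⊕ a

n1 = a ∧ c
n2 = n1 ⊕ a = (a ∧ c) ⊕ a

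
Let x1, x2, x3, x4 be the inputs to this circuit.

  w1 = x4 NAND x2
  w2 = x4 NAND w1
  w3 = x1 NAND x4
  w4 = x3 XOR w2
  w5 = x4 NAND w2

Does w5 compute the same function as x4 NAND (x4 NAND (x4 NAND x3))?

No

w1 = x4 NAND x2
w2 = x4 NAND w1 = x4 NAND (x4 NAND x2)
w5 = x4 NAND w2 = x4 NAND (x4 NAND (x4 NAND x2))
At x1=0, x2=0, x3=1, x4=1: circuit gives 1, formula gives 0.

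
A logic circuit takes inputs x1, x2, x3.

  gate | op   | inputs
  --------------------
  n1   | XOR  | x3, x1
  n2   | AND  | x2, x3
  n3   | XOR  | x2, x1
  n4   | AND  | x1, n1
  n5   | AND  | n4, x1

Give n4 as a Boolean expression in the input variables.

x1 AND (x3 XOR x1)

n1 = x3 XOR x1
n4 = x1 AND n1 = x1 AND (x3 XOR x1)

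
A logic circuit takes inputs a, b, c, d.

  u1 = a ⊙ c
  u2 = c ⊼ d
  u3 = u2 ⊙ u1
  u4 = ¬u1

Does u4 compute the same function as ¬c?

u1 = a ⊙ c
u4 = ¬u1 = ¬(a ⊙ c)
At a=0, b=0, c=0, d=0: circuit gives 0, formula gives 1.

No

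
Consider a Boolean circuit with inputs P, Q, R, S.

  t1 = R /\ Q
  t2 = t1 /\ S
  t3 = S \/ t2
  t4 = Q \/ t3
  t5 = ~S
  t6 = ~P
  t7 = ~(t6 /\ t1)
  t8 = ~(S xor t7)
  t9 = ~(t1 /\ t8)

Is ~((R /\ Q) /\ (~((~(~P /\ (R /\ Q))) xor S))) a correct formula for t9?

Yes

t1 = R /\ Q
t6 = ~P
t7 = ~(t6 /\ t1) = ~(~P /\ (R /\ Q))
t8 = ~(S xor t7) = ~(S xor (~(~P /\ (R /\ Q))))
t9 = ~(t1 /\ t8) = ~((R /\ Q) /\ (~(S xor (~(~P /\ (R /\ Q))))))
At P=0, Q=1, R=1, S=0: circuit gives 0, formula gives 0.
At P=0, Q=0, R=0, S=0: circuit gives 1, formula gives 1.
Agrees on all 16 inputs.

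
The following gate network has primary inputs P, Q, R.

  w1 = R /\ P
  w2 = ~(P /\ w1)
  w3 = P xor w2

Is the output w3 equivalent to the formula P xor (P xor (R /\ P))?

No

w1 = R /\ P
w2 = ~(P /\ w1) = ~(P /\ (R /\ P))
w3 = P xor w2 = P xor (~(P /\ (R /\ P)))
At P=0, Q=0, R=0: circuit gives 1, formula gives 0.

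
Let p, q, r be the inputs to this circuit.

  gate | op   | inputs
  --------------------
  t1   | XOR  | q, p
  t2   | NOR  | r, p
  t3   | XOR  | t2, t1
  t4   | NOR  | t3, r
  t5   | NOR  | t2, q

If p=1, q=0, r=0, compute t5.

1

t2 = 0 NOR 1 = 0
t5 = 0 NOR 0 = 1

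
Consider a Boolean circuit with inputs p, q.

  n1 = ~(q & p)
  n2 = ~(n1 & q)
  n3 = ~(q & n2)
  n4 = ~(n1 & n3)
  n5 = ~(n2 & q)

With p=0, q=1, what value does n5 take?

1

n1 = ~(1 & 0) = 1
n2 = ~(1 & 1) = 0
n5 = ~(0 & 1) = 1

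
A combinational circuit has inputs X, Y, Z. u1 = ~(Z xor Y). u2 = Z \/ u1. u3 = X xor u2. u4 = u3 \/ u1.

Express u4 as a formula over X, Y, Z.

(X xor (Z \/ (~(Z xor Y)))) \/ (~(Z xor Y))

u1 = ~(Z xor Y)
u2 = Z \/ u1 = Z \/ (~(Z xor Y))
u3 = X xor u2 = X xor (Z \/ (~(Z xor Y)))
u4 = u3 \/ u1 = (X xor (Z \/ (~(Z xor Y)))) \/ (~(Z xor Y))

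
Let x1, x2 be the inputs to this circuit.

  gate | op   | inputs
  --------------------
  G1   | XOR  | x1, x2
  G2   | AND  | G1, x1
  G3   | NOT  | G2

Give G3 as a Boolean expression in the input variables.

G1 = x1 XOR x2
G2 = G1 AND x1 = (x1 XOR x2) AND x1
G3 = NOT G2 = NOT ((x1 XOR x2) AND x1)

NOT ((x1 XOR x2) AND x1)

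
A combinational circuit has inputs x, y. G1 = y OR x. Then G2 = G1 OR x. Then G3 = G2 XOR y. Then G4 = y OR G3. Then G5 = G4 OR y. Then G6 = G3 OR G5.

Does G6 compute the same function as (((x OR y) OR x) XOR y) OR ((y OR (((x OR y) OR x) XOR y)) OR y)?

G1 = y OR x
G2 = G1 OR x = (y OR x) OR x
G3 = G2 XOR y = ((y OR x) OR x) XOR y
G4 = y OR G3 = y OR (((y OR x) OR x) XOR y)
G5 = G4 OR y = (y OR (((y OR x) OR x) XOR y)) OR y
G6 = G3 OR G5 = (((y OR x) OR x) XOR y) OR ((y OR (((y OR x) OR x) XOR y)) OR y)
At x=0, y=0: circuit gives 0, formula gives 0.
At x=0, y=1: circuit gives 1, formula gives 1.
Agrees on all 4 inputs.

Yes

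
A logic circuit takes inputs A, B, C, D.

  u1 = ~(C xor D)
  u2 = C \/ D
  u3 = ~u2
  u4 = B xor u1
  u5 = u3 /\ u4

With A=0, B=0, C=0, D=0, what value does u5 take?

u1 = ~(0 xor 0) = 1
u2 = 0 \/ 0 = 0
u3 = ~0 = 1
u4 = 0 xor 1 = 1
u5 = 1 /\ 1 = 1

1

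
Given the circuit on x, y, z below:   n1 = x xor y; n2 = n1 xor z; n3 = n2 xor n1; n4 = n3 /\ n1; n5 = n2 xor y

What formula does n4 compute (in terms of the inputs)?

(((x xor y) xor z) xor (x xor y)) /\ (x xor y)

n1 = x xor y
n2 = n1 xor z = (x xor y) xor z
n3 = n2 xor n1 = ((x xor y) xor z) xor (x xor y)
n4 = n3 /\ n1 = (((x xor y) xor z) xor (x xor y)) /\ (x xor y)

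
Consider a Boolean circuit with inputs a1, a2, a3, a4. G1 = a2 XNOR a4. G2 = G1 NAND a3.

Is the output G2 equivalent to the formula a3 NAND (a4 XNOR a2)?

G1 = a2 XNOR a4
G2 = G1 NAND a3 = (a2 XNOR a4) NAND a3
At a1=0, a2=0, a3=1, a4=0: circuit gives 0, formula gives 0.
At a1=0, a2=0, a3=0, a4=0: circuit gives 1, formula gives 1.
Agrees on all 16 inputs.

Yes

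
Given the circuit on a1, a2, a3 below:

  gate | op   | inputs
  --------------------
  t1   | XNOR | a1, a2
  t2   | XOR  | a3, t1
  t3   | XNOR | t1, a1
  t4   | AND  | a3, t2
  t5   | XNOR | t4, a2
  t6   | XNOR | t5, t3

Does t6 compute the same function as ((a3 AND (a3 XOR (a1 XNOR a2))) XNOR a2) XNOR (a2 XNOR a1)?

No

t1 = a1 XNOR a2
t2 = a3 XOR t1 = a3 XOR (a1 XNOR a2)
t3 = t1 XNOR a1 = (a1 XNOR a2) XNOR a1
t4 = a3 AND t2 = a3 AND (a3 XOR (a1 XNOR a2))
t5 = t4 XNOR a2 = (a3 AND (a3 XOR (a1 XNOR a2))) XNOR a2
t6 = t5 XNOR t3 = ((a3 AND (a3 XOR (a1 XNOR a2))) XNOR a2) XNOR ((a1 XNOR a2) XNOR a1)
At a1=0, a2=0, a3=0: circuit gives 0, formula gives 1.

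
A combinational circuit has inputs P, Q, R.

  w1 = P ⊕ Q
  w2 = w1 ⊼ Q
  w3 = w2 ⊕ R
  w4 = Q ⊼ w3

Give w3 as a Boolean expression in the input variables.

w1 = P ⊕ Q
w2 = w1 ⊼ Q = (P ⊕ Q) ⊼ Q
w3 = w2 ⊕ R = ((P ⊕ Q) ⊼ Q) ⊕ R

((P ⊕ Q) ⊼ Q) ⊕ R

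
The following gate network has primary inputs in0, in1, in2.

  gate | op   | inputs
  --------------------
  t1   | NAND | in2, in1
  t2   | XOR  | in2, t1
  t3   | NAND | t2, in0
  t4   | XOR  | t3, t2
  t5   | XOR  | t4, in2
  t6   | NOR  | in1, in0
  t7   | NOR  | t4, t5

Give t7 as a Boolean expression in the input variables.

t1 = in2 NAND in1
t2 = in2 XOR t1 = in2 XOR (in2 NAND in1)
t3 = t2 NAND in0 = (in2 XOR (in2 NAND in1)) NAND in0
t4 = t3 XOR t2 = ((in2 XOR (in2 NAND in1)) NAND in0) XOR (in2 XOR (in2 NAND in1))
t5 = t4 XOR in2 = (((in2 XOR (in2 NAND in1)) NAND in0) XOR (in2 XOR (in2 NAND in1))) XOR in2
t7 = t4 NOR t5 = (((in2 XOR (in2 NAND in1)) NAND in0) XOR (in2 XOR (in2 NAND in1))) NOR ((((in2 XOR (in2 NAND in1)) NAND in0) XOR (in2 XOR (in2 NAND in1))) XOR in2)

(((in2 XOR (in2 NAND in1)) NAND in0) XOR (in2 XOR (in2 NAND in1))) NOR ((((in2 XOR (in2 NAND in1)) NAND in0) XOR (in2 XOR (in2 NAND in1))) XOR in2)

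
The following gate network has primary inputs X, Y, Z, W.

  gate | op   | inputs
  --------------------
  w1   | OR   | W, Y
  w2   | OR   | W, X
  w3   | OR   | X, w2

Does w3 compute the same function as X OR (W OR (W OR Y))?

w2 = W OR X
w3 = X OR w2 = X OR (W OR X)
At X=0, Y=1, Z=0, W=0: circuit gives 0, formula gives 1.

No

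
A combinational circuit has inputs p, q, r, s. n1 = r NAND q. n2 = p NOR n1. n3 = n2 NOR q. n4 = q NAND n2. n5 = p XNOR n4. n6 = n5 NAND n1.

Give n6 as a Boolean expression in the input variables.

(p XNOR (q NAND (p NOR (r NAND q)))) NAND (r NAND q)

n1 = r NAND q
n2 = p NOR n1 = p NOR (r NAND q)
n4 = q NAND n2 = q NAND (p NOR (r NAND q))
n5 = p XNOR n4 = p XNOR (q NAND (p NOR (r NAND q)))
n6 = n5 NAND n1 = (p XNOR (q NAND (p NOR (r NAND q)))) NAND (r NAND q)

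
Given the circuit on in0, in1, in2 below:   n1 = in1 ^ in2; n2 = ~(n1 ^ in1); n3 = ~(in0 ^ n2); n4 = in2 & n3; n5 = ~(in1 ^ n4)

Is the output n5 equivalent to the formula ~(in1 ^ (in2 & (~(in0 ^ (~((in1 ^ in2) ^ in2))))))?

No

n1 = in1 ^ in2
n2 = ~(n1 ^ in1) = ~((in1 ^ in2) ^ in1)
n3 = ~(in0 ^ n2) = ~(in0 ^ (~((in1 ^ in2) ^ in1)))
n4 = in2 & n3 = in2 & (~(in0 ^ (~((in1 ^ in2) ^ in1))))
n5 = ~(in1 ^ n4) = ~(in1 ^ (in2 & (~(in0 ^ (~((in1 ^ in2) ^ in1))))))
At in0=0, in1=0, in2=1: circuit gives 0, formula gives 1.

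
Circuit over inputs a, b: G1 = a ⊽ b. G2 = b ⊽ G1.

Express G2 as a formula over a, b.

G1 = a ⊽ b
G2 = b ⊽ G1 = b ⊽ (a ⊽ b)

b ⊽ (a ⊽ b)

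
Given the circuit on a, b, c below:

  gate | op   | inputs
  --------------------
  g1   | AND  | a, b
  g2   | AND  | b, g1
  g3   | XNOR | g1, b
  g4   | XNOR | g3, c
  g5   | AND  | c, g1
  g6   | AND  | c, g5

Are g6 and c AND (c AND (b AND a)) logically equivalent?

Yes

g1 = a AND b
g5 = c AND g1 = c AND (a AND b)
g6 = c AND g5 = c AND (c AND (a AND b))
At a=0, b=0, c=0: circuit gives 0, formula gives 0.
At a=1, b=1, c=1: circuit gives 1, formula gives 1.
Agrees on all 8 inputs.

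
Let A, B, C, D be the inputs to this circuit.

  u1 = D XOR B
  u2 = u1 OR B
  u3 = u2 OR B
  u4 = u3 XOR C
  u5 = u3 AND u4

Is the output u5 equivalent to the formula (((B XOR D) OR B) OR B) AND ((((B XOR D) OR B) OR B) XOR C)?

u1 = D XOR B
u2 = u1 OR B = (D XOR B) OR B
u3 = u2 OR B = ((D XOR B) OR B) OR B
u4 = u3 XOR C = (((D XOR B) OR B) OR B) XOR C
u5 = u3 AND u4 = (((D XOR B) OR B) OR B) AND ((((D XOR B) OR B) OR B) XOR C)
At A=0, B=0, C=0, D=0: circuit gives 0, formula gives 0.
At A=0, B=0, C=0, D=1: circuit gives 1, formula gives 1.
Agrees on all 16 inputs.

Yes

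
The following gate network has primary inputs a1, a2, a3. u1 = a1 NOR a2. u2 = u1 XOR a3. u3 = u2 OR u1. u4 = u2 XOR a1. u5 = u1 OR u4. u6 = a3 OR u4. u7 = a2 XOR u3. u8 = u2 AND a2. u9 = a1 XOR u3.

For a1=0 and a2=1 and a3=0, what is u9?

0

u1 = 0 NOR 1 = 0
u2 = 0 XOR 0 = 0
u3 = 0 OR 0 = 0
u9 = 0 XOR 0 = 0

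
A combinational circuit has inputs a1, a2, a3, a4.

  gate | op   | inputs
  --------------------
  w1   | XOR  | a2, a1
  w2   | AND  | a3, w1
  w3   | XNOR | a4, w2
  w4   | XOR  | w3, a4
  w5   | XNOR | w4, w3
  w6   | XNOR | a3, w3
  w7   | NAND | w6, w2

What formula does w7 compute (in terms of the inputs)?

(a3 XNOR (a4 XNOR (a3 AND (a2 XOR a1)))) NAND (a3 AND (a2 XOR a1))

w1 = a2 XOR a1
w2 = a3 AND w1 = a3 AND (a2 XOR a1)
w3 = a4 XNOR w2 = a4 XNOR (a3 AND (a2 XOR a1))
w6 = a3 XNOR w3 = a3 XNOR (a4 XNOR (a3 AND (a2 XOR a1)))
w7 = w6 NAND w2 = (a3 XNOR (a4 XNOR (a3 AND (a2 XOR a1)))) NAND (a3 AND (a2 XOR a1))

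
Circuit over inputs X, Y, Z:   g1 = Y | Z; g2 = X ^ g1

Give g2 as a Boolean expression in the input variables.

X ^ (Y | Z)

g1 = Y | Z
g2 = X ^ g1 = X ^ (Y | Z)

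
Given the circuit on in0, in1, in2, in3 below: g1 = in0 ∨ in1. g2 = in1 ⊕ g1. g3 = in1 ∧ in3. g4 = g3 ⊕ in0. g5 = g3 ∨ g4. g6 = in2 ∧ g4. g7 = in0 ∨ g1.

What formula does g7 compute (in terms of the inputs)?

in0 ∨ (in0 ∨ in1)

g1 = in0 ∨ in1
g7 = in0 ∨ g1 = in0 ∨ (in0 ∨ in1)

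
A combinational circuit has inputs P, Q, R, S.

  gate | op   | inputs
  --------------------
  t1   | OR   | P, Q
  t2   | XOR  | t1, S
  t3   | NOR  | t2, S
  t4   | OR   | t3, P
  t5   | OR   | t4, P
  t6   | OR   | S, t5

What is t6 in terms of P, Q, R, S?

t1 = P OR Q
t2 = t1 XOR S = (P OR Q) XOR S
t3 = t2 NOR S = ((P OR Q) XOR S) NOR S
t4 = t3 OR P = (((P OR Q) XOR S) NOR S) OR P
t5 = t4 OR P = ((((P OR Q) XOR S) NOR S) OR P) OR P
t6 = S OR t5 = S OR (((((P OR Q) XOR S) NOR S) OR P) OR P)

S OR (((((P OR Q) XOR S) NOR S) OR P) OR P)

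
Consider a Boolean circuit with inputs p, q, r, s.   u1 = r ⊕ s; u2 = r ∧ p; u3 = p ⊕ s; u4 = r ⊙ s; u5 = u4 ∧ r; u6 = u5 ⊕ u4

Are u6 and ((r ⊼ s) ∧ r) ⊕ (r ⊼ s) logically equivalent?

u4 = r ⊙ s
u5 = u4 ∧ r = (r ⊙ s) ∧ r
u6 = u5 ⊕ u4 = ((r ⊙ s) ∧ r) ⊕ (r ⊙ s)
At p=0, q=0, r=0, s=1: circuit gives 0, formula gives 1.

No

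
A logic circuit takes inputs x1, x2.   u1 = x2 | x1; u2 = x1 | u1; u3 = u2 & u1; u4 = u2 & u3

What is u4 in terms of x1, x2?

(x1 | (x2 | x1)) & ((x1 | (x2 | x1)) & (x2 | x1))

u1 = x2 | x1
u2 = x1 | u1 = x1 | (x2 | x1)
u3 = u2 & u1 = (x1 | (x2 | x1)) & (x2 | x1)
u4 = u2 & u3 = (x1 | (x2 | x1)) & ((x1 | (x2 | x1)) & (x2 | x1))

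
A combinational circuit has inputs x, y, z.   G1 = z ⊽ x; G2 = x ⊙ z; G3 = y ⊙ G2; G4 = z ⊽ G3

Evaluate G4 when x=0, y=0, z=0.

1

G2 = 0 ⊙ 0 = 1
G3 = 0 ⊙ 1 = 0
G4 = 0 ⊽ 0 = 1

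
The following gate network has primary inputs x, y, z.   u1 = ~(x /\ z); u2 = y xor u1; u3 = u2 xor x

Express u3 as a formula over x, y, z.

(y xor (~(x /\ z))) xor x

u1 = ~(x /\ z)
u2 = y xor u1 = y xor (~(x /\ z))
u3 = u2 xor x = (y xor (~(x /\ z))) xor x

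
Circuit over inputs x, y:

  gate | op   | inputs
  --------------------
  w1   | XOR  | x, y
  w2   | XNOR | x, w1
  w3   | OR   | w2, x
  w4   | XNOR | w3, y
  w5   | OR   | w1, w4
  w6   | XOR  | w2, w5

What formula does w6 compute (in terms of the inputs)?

(x XNOR (x XOR y)) XOR ((x XOR y) OR (((x XNOR (x XOR y)) OR x) XNOR y))

w1 = x XOR y
w2 = x XNOR w1 = x XNOR (x XOR y)
w3 = w2 OR x = (x XNOR (x XOR y)) OR x
w4 = w3 XNOR y = ((x XNOR (x XOR y)) OR x) XNOR y
w5 = w1 OR w4 = (x XOR y) OR (((x XNOR (x XOR y)) OR x) XNOR y)
w6 = w2 XOR w5 = (x XNOR (x XOR y)) XOR ((x XOR y) OR (((x XNOR (x XOR y)) OR x) XNOR y))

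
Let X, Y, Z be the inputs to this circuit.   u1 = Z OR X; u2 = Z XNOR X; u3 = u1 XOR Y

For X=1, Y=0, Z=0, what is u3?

u1 = 0 OR 1 = 1
u3 = 1 XOR 0 = 1

1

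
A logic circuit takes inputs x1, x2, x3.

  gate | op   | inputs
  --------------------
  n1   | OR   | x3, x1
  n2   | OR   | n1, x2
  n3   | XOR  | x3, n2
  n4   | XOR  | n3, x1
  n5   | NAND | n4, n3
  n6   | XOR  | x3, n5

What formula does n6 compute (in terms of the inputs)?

x3 XOR (((x3 XOR ((x3 OR x1) OR x2)) XOR x1) NAND (x3 XOR ((x3 OR x1) OR x2)))

n1 = x3 OR x1
n2 = n1 OR x2 = (x3 OR x1) OR x2
n3 = x3 XOR n2 = x3 XOR ((x3 OR x1) OR x2)
n4 = n3 XOR x1 = (x3 XOR ((x3 OR x1) OR x2)) XOR x1
n5 = n4 NAND n3 = ((x3 XOR ((x3 OR x1) OR x2)) XOR x1) NAND (x3 XOR ((x3 OR x1) OR x2))
n6 = x3 XOR n5 = x3 XOR (((x3 XOR ((x3 OR x1) OR x2)) XOR x1) NAND (x3 XOR ((x3 OR x1) OR x2)))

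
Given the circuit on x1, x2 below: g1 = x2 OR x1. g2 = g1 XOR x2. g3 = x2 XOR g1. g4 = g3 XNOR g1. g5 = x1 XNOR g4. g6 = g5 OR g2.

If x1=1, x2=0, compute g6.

g1 = 0 OR 1 = 1
g2 = 1 XOR 0 = 1
g3 = 0 XOR 1 = 1
g4 = 1 XNOR 1 = 1
g5 = 1 XNOR 1 = 1
g6 = 1 OR 1 = 1

1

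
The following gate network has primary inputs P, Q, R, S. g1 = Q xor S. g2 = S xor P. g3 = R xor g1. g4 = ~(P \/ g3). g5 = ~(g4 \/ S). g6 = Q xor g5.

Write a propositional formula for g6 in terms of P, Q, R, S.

g1 = Q xor S
g3 = R xor g1 = R xor (Q xor S)
g4 = ~(P \/ g3) = ~(P \/ (R xor (Q xor S)))
g5 = ~(g4 \/ S) = ~((~(P \/ (R xor (Q xor S)))) \/ S)
g6 = Q xor g5 = Q xor (~((~(P \/ (R xor (Q xor S)))) \/ S))

Q xor (~((~(P \/ (R xor (Q xor S)))) \/ S))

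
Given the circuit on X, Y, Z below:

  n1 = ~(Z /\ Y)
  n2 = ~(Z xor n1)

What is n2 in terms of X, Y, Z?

n1 = ~(Z /\ Y)
n2 = ~(Z xor n1) = ~(Z xor (~(Z /\ Y)))

~(Z xor (~(Z /\ Y)))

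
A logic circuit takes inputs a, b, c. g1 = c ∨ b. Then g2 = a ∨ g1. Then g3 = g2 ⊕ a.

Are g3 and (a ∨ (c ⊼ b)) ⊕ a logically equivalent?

g1 = c ∨ b
g2 = a ∨ g1 = a ∨ (c ∨ b)
g3 = g2 ⊕ a = (a ∨ (c ∨ b)) ⊕ a
At a=0, b=0, c=0: circuit gives 0, formula gives 1.

No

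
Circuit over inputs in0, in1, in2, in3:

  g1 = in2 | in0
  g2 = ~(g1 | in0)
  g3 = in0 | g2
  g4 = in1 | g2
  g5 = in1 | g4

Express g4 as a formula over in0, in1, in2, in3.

in1 | (~((in2 | in0) | in0))

g1 = in2 | in0
g2 = ~(g1 | in0) = ~((in2 | in0) | in0)
g4 = in1 | g2 = in1 | (~((in2 | in0) | in0))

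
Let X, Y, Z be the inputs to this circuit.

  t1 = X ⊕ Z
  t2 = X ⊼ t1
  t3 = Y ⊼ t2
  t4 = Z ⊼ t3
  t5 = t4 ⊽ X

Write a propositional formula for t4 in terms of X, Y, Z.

Z ⊼ (Y ⊼ (X ⊼ (X ⊕ Z)))

t1 = X ⊕ Z
t2 = X ⊼ t1 = X ⊼ (X ⊕ Z)
t3 = Y ⊼ t2 = Y ⊼ (X ⊼ (X ⊕ Z))
t4 = Z ⊼ t3 = Z ⊼ (Y ⊼ (X ⊼ (X ⊕ Z)))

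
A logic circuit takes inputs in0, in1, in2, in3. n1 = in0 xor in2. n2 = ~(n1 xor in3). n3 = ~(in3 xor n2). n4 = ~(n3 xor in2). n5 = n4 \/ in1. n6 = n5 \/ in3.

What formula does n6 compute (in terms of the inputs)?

n1 = in0 xor in2
n2 = ~(n1 xor in3) = ~((in0 xor in2) xor in3)
n3 = ~(in3 xor n2) = ~(in3 xor (~((in0 xor in2) xor in3)))
n4 = ~(n3 xor in2) = ~((~(in3 xor (~((in0 xor in2) xor in3)))) xor in2)
n5 = n4 \/ in1 = (~((~(in3 xor (~((in0 xor in2) xor in3)))) xor in2)) \/ in1
n6 = n5 \/ in3 = ((~((~(in3 xor (~((in0 xor in2) xor in3)))) xor in2)) \/ in1) \/ in3

((~((~(in3 xor (~((in0 xor in2) xor in3)))) xor in2)) \/ in1) \/ in3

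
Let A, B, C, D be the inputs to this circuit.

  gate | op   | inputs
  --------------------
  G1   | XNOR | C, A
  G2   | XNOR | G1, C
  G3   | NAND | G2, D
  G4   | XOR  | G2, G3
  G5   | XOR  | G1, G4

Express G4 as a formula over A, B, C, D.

G1 = C XNOR A
G2 = G1 XNOR C = (C XNOR A) XNOR C
G3 = G2 NAND D = ((C XNOR A) XNOR C) NAND D
G4 = G2 XOR G3 = ((C XNOR A) XNOR C) XOR (((C XNOR A) XNOR C) NAND D)

((C XNOR A) XNOR C) XOR (((C XNOR A) XNOR C) NAND D)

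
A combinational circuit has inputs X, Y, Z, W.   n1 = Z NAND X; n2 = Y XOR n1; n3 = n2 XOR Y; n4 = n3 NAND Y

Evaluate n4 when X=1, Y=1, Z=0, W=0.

0

n1 = 0 NAND 1 = 1
n2 = 1 XOR 1 = 0
n3 = 0 XOR 1 = 1
n4 = 1 NAND 1 = 0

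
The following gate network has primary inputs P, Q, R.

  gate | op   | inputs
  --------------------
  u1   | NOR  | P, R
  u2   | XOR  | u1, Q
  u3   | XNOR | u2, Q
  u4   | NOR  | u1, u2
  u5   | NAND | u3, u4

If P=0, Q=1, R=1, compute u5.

1

u1 = 0 NOR 1 = 0
u2 = 0 XOR 1 = 1
u3 = 1 XNOR 1 = 1
u4 = 0 NOR 1 = 0
u5 = 1 NAND 0 = 1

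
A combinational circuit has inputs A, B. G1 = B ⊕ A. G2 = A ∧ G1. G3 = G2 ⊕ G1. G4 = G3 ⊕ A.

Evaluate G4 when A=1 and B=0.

1

G1 = 0 ⊕ 1 = 1
G2 = 1 ∧ 1 = 1
G3 = 1 ⊕ 1 = 0
G4 = 0 ⊕ 1 = 1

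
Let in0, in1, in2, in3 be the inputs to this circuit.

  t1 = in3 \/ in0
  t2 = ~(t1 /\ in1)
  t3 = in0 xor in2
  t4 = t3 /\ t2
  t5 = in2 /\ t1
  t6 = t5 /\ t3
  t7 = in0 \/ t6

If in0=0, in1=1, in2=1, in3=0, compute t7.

t1 = 0 \/ 0 = 0
t3 = 0 xor 1 = 1
t5 = 1 /\ 0 = 0
t6 = 0 /\ 1 = 0
t7 = 0 \/ 0 = 0

0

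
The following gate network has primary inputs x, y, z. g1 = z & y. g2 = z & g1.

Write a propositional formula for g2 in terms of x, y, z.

g1 = z & y
g2 = z & g1 = z & (z & y)

z & (z & y)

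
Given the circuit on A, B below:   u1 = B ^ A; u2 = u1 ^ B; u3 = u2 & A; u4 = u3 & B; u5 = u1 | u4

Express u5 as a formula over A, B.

(B ^ A) | ((((B ^ A) ^ B) & A) & B)

u1 = B ^ A
u2 = u1 ^ B = (B ^ A) ^ B
u3 = u2 & A = ((B ^ A) ^ B) & A
u4 = u3 & B = (((B ^ A) ^ B) & A) & B
u5 = u1 | u4 = (B ^ A) | ((((B ^ A) ^ B) & A) & B)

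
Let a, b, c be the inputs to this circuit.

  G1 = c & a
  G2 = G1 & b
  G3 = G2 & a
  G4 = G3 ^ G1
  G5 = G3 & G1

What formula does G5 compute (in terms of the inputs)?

(((c & a) & b) & a) & (c & a)

G1 = c & a
G2 = G1 & b = (c & a) & b
G3 = G2 & a = ((c & a) & b) & a
G5 = G3 & G1 = (((c & a) & b) & a) & (c & a)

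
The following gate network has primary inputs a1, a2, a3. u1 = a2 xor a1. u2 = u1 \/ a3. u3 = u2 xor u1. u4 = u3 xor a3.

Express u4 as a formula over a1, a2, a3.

(((a2 xor a1) \/ a3) xor (a2 xor a1)) xor a3

u1 = a2 xor a1
u2 = u1 \/ a3 = (a2 xor a1) \/ a3
u3 = u2 xor u1 = ((a2 xor a1) \/ a3) xor (a2 xor a1)
u4 = u3 xor a3 = (((a2 xor a1) \/ a3) xor (a2 xor a1)) xor a3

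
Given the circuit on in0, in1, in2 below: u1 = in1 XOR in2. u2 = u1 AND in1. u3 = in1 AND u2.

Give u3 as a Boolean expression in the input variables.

in1 AND ((in1 XOR in2) AND in1)

u1 = in1 XOR in2
u2 = u1 AND in1 = (in1 XOR in2) AND in1
u3 = in1 AND u2 = in1 AND ((in1 XOR in2) AND in1)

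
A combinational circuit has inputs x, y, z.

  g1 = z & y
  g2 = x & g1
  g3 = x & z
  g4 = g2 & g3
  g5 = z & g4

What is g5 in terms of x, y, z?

g1 = z & y
g2 = x & g1 = x & (z & y)
g3 = x & z
g4 = g2 & g3 = (x & (z & y)) & (x & z)
g5 = z & g4 = z & ((x & (z & y)) & (x & z))

z & ((x & (z & y)) & (x & z))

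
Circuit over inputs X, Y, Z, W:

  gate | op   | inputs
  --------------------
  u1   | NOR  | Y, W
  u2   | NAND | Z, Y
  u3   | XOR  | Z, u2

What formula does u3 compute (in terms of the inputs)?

u2 = Z NAND Y
u3 = Z XOR u2 = Z XOR (Z NAND Y)

Z XOR (Z NAND Y)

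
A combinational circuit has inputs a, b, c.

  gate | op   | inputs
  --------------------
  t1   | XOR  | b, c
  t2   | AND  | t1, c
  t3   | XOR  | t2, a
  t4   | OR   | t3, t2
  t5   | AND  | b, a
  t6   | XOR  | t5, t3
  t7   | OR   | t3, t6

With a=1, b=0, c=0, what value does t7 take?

t1 = 0 XOR 0 = 0
t2 = 0 AND 0 = 0
t3 = 0 XOR 1 = 1
t5 = 0 AND 1 = 0
t6 = 0 XOR 1 = 1
t7 = 1 OR 1 = 1

1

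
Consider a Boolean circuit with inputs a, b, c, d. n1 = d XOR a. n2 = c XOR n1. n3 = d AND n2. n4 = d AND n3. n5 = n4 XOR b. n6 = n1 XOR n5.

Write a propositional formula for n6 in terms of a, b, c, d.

(d XOR a) XOR ((d AND (d AND (c XOR (d XOR a)))) XOR b)

n1 = d XOR a
n2 = c XOR n1 = c XOR (d XOR a)
n3 = d AND n2 = d AND (c XOR (d XOR a))
n4 = d AND n3 = d AND (d AND (c XOR (d XOR a)))
n5 = n4 XOR b = (d AND (d AND (c XOR (d XOR a)))) XOR b
n6 = n1 XOR n5 = (d XOR a) XOR ((d AND (d AND (c XOR (d XOR a)))) XOR b)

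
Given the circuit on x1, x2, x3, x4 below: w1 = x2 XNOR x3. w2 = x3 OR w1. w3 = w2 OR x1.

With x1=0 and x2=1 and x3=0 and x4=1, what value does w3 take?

0

w1 = 1 XNOR 0 = 0
w2 = 0 OR 0 = 0
w3 = 0 OR 0 = 0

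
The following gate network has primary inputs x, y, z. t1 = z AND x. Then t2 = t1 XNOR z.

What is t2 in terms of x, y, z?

(z AND x) XNOR z

t1 = z AND x
t2 = t1 XNOR z = (z AND x) XNOR z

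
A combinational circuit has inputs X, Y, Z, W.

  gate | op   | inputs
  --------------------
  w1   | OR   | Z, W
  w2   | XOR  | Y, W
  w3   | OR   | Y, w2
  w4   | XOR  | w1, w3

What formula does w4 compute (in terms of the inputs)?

(Z OR W) XOR (Y OR (Y XOR W))

w1 = Z OR W
w2 = Y XOR W
w3 = Y OR w2 = Y OR (Y XOR W)
w4 = w1 XOR w3 = (Z OR W) XOR (Y OR (Y XOR W))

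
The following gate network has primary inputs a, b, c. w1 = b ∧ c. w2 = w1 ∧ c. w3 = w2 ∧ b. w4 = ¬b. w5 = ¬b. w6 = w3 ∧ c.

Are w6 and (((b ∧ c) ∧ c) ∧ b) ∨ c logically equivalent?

w1 = b ∧ c
w2 = w1 ∧ c = (b ∧ c) ∧ c
w3 = w2 ∧ b = ((b ∧ c) ∧ c) ∧ b
w6 = w3 ∧ c = (((b ∧ c) ∧ c) ∧ b) ∧ c
At a=0, b=0, c=1: circuit gives 0, formula gives 1.

No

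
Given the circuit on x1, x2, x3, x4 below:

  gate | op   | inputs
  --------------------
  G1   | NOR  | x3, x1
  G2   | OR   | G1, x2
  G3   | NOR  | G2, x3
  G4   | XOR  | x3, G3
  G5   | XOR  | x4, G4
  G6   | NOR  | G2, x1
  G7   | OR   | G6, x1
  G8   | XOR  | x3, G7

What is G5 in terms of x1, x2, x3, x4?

x4 XOR (x3 XOR (((x3 NOR x1) OR x2) NOR x3))

G1 = x3 NOR x1
G2 = G1 OR x2 = (x3 NOR x1) OR x2
G3 = G2 NOR x3 = ((x3 NOR x1) OR x2) NOR x3
G4 = x3 XOR G3 = x3 XOR (((x3 NOR x1) OR x2) NOR x3)
G5 = x4 XOR G4 = x4 XOR (x3 XOR (((x3 NOR x1) OR x2) NOR x3))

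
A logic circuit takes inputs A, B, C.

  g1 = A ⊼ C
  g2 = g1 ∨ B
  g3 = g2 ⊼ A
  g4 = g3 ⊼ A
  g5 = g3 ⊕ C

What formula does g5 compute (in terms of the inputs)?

g1 = A ⊼ C
g2 = g1 ∨ B = (A ⊼ C) ∨ B
g3 = g2 ⊼ A = ((A ⊼ C) ∨ B) ⊼ A
g5 = g3 ⊕ C = (((A ⊼ C) ∨ B) ⊼ A) ⊕ C

(((A ⊼ C) ∨ B) ⊼ A) ⊕ C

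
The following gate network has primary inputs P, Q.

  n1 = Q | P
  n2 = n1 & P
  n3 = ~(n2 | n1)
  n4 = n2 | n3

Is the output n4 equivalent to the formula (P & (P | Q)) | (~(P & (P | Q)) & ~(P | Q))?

Yes

n1 = Q | P
n2 = n1 & P = (Q | P) & P
n3 = ~(n2 | n1) = ~(((Q | P) & P) | (Q | P))
n4 = n2 | n3 = ((Q | P) & P) | (~(((Q | P) & P) | (Q | P)))
At P=0, Q=1: circuit gives 0, formula gives 0.
At P=0, Q=0: circuit gives 1, formula gives 1.
Agrees on all 4 inputs.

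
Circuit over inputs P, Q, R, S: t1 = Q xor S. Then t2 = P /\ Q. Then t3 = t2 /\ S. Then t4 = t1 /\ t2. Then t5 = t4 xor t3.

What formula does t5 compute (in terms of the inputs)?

((Q xor S) /\ (P /\ Q)) xor ((P /\ Q) /\ S)

t1 = Q xor S
t2 = P /\ Q
t3 = t2 /\ S = (P /\ Q) /\ S
t4 = t1 /\ t2 = (Q xor S) /\ (P /\ Q)
t5 = t4 xor t3 = ((Q xor S) /\ (P /\ Q)) xor ((P /\ Q) /\ S)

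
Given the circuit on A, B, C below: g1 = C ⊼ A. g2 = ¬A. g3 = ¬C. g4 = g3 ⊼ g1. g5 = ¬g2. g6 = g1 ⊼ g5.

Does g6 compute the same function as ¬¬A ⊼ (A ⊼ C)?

Yes

g1 = C ⊼ A
g2 = ¬A
g5 = ¬g2 = ¬¬A
g6 = g1 ⊼ g5 = (C ⊼ A) ⊼ ¬¬A
At A=1, B=0, C=0: circuit gives 0, formula gives 0.
At A=0, B=0, C=0: circuit gives 1, formula gives 1.
Agrees on all 8 inputs.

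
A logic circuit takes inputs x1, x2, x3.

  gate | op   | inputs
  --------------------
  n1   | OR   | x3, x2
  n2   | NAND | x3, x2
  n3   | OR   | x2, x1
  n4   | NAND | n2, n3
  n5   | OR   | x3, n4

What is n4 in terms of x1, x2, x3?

(x3 NAND x2) NAND (x2 OR x1)

n2 = x3 NAND x2
n3 = x2 OR x1
n4 = n2 NAND n3 = (x3 NAND x2) NAND (x2 OR x1)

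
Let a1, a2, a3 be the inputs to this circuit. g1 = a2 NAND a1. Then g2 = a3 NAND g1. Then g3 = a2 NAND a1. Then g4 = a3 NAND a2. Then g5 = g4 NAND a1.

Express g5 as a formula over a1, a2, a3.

(a3 NAND a2) NAND a1

g4 = a3 NAND a2
g5 = g4 NAND a1 = (a3 NAND a2) NAND a1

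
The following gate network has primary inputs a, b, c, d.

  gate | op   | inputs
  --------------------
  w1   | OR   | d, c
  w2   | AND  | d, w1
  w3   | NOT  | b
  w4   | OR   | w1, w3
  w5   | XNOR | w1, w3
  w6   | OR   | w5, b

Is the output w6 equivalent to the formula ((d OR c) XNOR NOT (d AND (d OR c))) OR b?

No

w1 = d OR c
w3 = NOT b
w5 = w1 XNOR w3 = (d OR c) XNOR NOT b
w6 = w5 OR b = ((d OR c) XNOR NOT b) OR b
At a=0, b=0, c=0, d=1: circuit gives 1, formula gives 0.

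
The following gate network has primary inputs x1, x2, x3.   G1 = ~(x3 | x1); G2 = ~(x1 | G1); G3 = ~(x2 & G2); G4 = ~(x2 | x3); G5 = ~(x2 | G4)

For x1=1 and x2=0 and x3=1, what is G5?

1

G4 = ~(0 | 1) = 0
G5 = ~(0 | 0) = 1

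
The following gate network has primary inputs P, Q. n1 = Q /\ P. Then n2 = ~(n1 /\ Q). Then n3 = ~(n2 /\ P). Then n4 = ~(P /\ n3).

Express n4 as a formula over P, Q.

n1 = Q /\ P
n2 = ~(n1 /\ Q) = ~((Q /\ P) /\ Q)
n3 = ~(n2 /\ P) = ~((~((Q /\ P) /\ Q)) /\ P)
n4 = ~(P /\ n3) = ~(P /\ (~((~((Q /\ P) /\ Q)) /\ P)))

~(P /\ (~((~((Q /\ P) /\ Q)) /\ P)))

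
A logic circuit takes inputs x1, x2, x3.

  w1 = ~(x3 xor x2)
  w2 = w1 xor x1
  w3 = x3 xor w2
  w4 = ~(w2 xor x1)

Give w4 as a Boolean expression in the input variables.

~(((~(x3 xor x2)) xor x1) xor x1)

w1 = ~(x3 xor x2)
w2 = w1 xor x1 = (~(x3 xor x2)) xor x1
w4 = ~(w2 xor x1) = ~(((~(x3 xor x2)) xor x1) xor x1)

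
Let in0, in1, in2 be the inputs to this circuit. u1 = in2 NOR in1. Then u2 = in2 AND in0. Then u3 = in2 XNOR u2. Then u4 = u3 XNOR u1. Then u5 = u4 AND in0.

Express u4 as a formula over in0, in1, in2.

(in2 XNOR (in2 AND in0)) XNOR (in2 NOR in1)

u1 = in2 NOR in1
u2 = in2 AND in0
u3 = in2 XNOR u2 = in2 XNOR (in2 AND in0)
u4 = u3 XNOR u1 = (in2 XNOR (in2 AND in0)) XNOR (in2 NOR in1)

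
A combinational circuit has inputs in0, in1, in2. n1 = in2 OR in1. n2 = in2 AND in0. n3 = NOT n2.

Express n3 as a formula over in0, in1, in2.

n2 = in2 AND in0
n3 = NOT n2 = NOT (in2 AND in0)

NOT (in2 AND in0)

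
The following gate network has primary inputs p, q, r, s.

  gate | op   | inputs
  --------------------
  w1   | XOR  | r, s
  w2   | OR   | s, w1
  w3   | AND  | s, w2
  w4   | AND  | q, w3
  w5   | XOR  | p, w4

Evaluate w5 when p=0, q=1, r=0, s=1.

1

w1 = 0 XOR 1 = 1
w2 = 1 OR 1 = 1
w3 = 1 AND 1 = 1
w4 = 1 AND 1 = 1
w5 = 0 XOR 1 = 1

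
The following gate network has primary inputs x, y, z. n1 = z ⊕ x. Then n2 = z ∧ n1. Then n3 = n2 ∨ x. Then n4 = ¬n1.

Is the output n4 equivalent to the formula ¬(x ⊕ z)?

n1 = z ⊕ x
n4 = ¬n1 = ¬(z ⊕ x)
At x=0, y=0, z=1: circuit gives 0, formula gives 0.
At x=0, y=0, z=0: circuit gives 1, formula gives 1.
Agrees on all 8 inputs.

Yes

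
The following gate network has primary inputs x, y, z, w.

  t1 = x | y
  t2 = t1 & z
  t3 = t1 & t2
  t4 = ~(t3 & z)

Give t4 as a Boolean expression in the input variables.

t1 = x | y
t2 = t1 & z = (x | y) & z
t3 = t1 & t2 = (x | y) & ((x | y) & z)
t4 = ~(t3 & z) = ~(((x | y) & ((x | y) & z)) & z)

~(((x | y) & ((x | y) & z)) & z)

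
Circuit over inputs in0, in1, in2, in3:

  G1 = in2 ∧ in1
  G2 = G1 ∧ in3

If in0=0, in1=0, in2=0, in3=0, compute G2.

G1 = 0 ∧ 0 = 0
G2 = 0 ∧ 0 = 0

0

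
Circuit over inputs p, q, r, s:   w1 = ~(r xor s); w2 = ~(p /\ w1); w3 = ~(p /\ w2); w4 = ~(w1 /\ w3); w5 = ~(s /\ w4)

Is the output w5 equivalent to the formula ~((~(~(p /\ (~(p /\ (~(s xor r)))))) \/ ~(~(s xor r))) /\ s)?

w1 = ~(r xor s)
w2 = ~(p /\ w1) = ~(p /\ (~(r xor s)))
w3 = ~(p /\ w2) = ~(p /\ (~(p /\ (~(r xor s)))))
w4 = ~(w1 /\ w3) = ~((~(r xor s)) /\ (~(p /\ (~(p /\ (~(r xor s)))))))
w5 = ~(s /\ w4) = ~(s /\ (~((~(r xor s)) /\ (~(p /\ (~(p /\ (~(r xor s)))))))))
At p=0, q=0, r=0, s=1: circuit gives 0, formula gives 0.
At p=0, q=0, r=0, s=0: circuit gives 1, formula gives 1.
Agrees on all 16 inputs.

Yes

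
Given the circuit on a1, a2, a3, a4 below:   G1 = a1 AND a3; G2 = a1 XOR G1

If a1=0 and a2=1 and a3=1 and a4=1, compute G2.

G1 = 0 AND 1 = 0
G2 = 0 XOR 0 = 0

0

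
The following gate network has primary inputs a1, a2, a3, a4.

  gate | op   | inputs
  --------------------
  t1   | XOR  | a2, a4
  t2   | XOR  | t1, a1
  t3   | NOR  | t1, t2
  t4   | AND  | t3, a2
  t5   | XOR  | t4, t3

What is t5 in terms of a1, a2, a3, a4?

(((a2 XOR a4) NOR ((a2 XOR a4) XOR a1)) AND a2) XOR ((a2 XOR a4) NOR ((a2 XOR a4) XOR a1))

t1 = a2 XOR a4
t2 = t1 XOR a1 = (a2 XOR a4) XOR a1
t3 = t1 NOR t2 = (a2 XOR a4) NOR ((a2 XOR a4) XOR a1)
t4 = t3 AND a2 = ((a2 XOR a4) NOR ((a2 XOR a4) XOR a1)) AND a2
t5 = t4 XOR t3 = (((a2 XOR a4) NOR ((a2 XOR a4) XOR a1)) AND a2) XOR ((a2 XOR a4) NOR ((a2 XOR a4) XOR a1))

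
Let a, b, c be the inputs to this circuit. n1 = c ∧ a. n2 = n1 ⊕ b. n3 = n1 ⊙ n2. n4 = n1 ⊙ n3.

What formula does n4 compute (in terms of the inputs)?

(c ∧ a) ⊙ ((c ∧ a) ⊙ ((c ∧ a) ⊕ b))

n1 = c ∧ a
n2 = n1 ⊕ b = (c ∧ a) ⊕ b
n3 = n1 ⊙ n2 = (c ∧ a) ⊙ ((c ∧ a) ⊕ b)
n4 = n1 ⊙ n3 = (c ∧ a) ⊙ ((c ∧ a) ⊙ ((c ∧ a) ⊕ b))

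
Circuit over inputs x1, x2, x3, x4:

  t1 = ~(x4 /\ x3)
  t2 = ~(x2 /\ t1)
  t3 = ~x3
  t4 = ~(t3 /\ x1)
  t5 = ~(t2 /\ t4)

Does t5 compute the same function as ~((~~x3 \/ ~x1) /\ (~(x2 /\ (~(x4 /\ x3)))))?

Yes

t1 = ~(x4 /\ x3)
t2 = ~(x2 /\ t1) = ~(x2 /\ (~(x4 /\ x3)))
t3 = ~x3
t4 = ~(t3 /\ x1) = ~(~x3 /\ x1)
t5 = ~(t2 /\ t4) = ~((~(x2 /\ (~(x4 /\ x3)))) /\ (~(~x3 /\ x1)))
At x1=0, x2=0, x3=0, x4=0: circuit gives 0, formula gives 0.
At x1=0, x2=1, x3=0, x4=0: circuit gives 1, formula gives 1.
Agrees on all 16 inputs.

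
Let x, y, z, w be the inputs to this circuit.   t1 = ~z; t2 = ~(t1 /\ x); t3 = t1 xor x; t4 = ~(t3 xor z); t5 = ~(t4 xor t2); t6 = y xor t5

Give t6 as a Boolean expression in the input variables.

t1 = ~z
t2 = ~(t1 /\ x) = ~(~z /\ x)
t3 = t1 xor x = ~z xor x
t4 = ~(t3 xor z) = ~((~z xor x) xor z)
t5 = ~(t4 xor t2) = ~((~((~z xor x) xor z)) xor (~(~z /\ x)))
t6 = y xor t5 = y xor (~((~((~z xor x) xor z)) xor (~(~z /\ x))))

y xor (~((~((~z xor x) xor z)) xor (~(~z /\ x))))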